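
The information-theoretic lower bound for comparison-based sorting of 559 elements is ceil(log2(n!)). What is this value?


A binary decision tree of height h has at most 2^h leaves and needs at least n! of them, so h >= ceil(log2(n!)).
559! is far too large to multiply out, so use Stirling's series:
  ln(n!) ~ n ln n - n + (1/2) ln(2 pi n) + 1/(12n)  (error below 1/(360 n^3), negligible here)
  ln(559) = 6.3261495
  n ln n = 559 * 6.3261495 = 3536.3176
  (1/2) ln(2 pi * 559) = (1/2) ln(3512.3006) = 4.0820
  1/(12*559) = 0.0001
  ln(559!) ~ 3536.3176 - 559 + 4.0820 + 0.0001 = 2981.3997
Convert to base 2: log2(559!) = 2981.3997 / ln 2 = 2981.3997 / 0.69314718 = 4301.2506
ceil(4301.2506) = 4302


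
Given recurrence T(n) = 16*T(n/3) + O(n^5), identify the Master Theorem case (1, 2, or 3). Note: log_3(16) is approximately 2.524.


Master Theorem parameters: a=16, b=3, c=5
log_b(a) = 2.524
Compare b^c with a: 3^5 = 243 > 16, so c > log_b(a).
Comparing c=5 vs log_b(a)=2.524:
5 > 2.524 => Case 3
Result: T(n) = O(n^5)
Master Theorem case = 3


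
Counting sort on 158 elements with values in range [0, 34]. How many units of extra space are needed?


Output array size: 158 (to store sorted result)
Count array size: 35 (one slot per possible value, range 0 to 34)
Total extra space = 158 + 35 = 193


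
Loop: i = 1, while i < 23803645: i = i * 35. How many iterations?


i multiplies by 35 each step:
i = 1 -> 35 -> 1225 -> 42875 -> 1500625 -> 52521875 (stop)
Iterations = ceil(log_35(23803645)) = 5


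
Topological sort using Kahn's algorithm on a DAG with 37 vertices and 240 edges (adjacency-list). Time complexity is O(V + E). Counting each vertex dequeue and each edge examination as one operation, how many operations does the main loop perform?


Kahn's algorithm:
  1. Compute in-degrees: O(V + E)
  2. Process queue: each vertex dequeued once (O(V))
     each edge examined once (O(E))
Total = V + E = 37 + 240 = 277


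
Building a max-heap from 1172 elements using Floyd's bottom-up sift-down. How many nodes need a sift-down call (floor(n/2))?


In a heap of 1172 elements (0-indexed array):
  Last element index: 1171
  Parent of last element: floor((1171 - 1) / 2) = 585
  Internal nodes: indices 0 to 585
  Count = floor(1172/2) = 586


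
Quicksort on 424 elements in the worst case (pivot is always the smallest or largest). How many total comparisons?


In the worst case, each partition step picks the worst pivot:
  Partition 1: 423 comparisons (n-1 elements to compare)
  Partition 2: 422 comparisons
  Partition 3: 421 comparisons
  Partition 4: 420 comparisons
  Partition 5: 419 comparisons
  ...
  Last partition: 0 comparisons
Total = (n-1) + (n-2) + ... + 1 + 0 = n*(n-1)/2
= 424*423/2 = 89676


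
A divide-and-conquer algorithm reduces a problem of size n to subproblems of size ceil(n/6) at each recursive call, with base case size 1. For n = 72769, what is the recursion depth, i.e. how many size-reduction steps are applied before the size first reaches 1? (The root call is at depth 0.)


Each step divides the size by 6 (rounding up); after k steps the size is ceil(n/6^k), which equals 1 exactly when 6^k >= n.
So the depth is the smallest k with 6^k >= 72769, i.e. ceil(log_6(72769)).
6^6 = 46656 < 72769 <= 279936 = 6^7
Recursion depth = 7


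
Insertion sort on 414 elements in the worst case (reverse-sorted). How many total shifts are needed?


In the worst case (reverse-sorted), each element shifts past all previous:
  Element 1: 1 shifts
  Element 2: 2 shifts
  Element 3: 3 shifts
  Element 4: 4 shifts
  Element 5: 5 shifts
  ...
  Element 413: 413 shifts
Total = 1 + 2 + ... + 413
= 414*(414-1)/2 = 85491


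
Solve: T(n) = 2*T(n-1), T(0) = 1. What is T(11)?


Unrolling:
T(11) = 2*T(10) = 2^2*T(9) = ... = 2^11*T(0)
= 2^11 * 1
= 2048 * 1 = 2048


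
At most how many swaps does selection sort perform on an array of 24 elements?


Each of the 23 passes places one element in its final position.
Pass 1: swap minimum into position 0
Pass 2: swap minimum of remaining into position 1
...
Pass 23: last two elements, one swap
Maximum swaps = 24 - 1 = 23


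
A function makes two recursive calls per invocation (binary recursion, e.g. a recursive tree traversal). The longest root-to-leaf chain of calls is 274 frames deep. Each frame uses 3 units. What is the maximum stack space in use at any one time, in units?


Binary recursion: the two calls run one after the other, so only one root-to-leaf chain of frames is on the stack at a time.
Maximum depth (longest chain) = 274 frames
Each frame = 3 units
Max stack space = 274 * 3 = 822


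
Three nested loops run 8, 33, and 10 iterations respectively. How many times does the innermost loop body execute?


Loop 1 (outermost): 8 iterations
Loop 2 (middle): 33 iterations per outer
Loop 3 (innermost): 10 iterations per middle
Total = 8 * 33 * 10 = 2640


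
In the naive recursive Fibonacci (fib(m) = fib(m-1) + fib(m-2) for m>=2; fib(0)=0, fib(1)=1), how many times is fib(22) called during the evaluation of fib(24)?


Let N(m) = number of times fib(m) is called while evaluating fib(24).
N(24) = 1 (the initial call).
N(23) = 1 (only fib(24) calls it).
For 1 <= m <= 22: fib(m) is called by fib(m+1) and fib(m+2), so
  N(m) = N(m+1) + N(m+2).
fib(0) is called only by fib(2), so N(0) = N(2).
Walk down from m=24:
  N(24)=1, N(23)=1, N(22)=2
N(22) = 2


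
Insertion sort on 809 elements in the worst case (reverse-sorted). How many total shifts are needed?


In the worst case (reverse-sorted), each element shifts past all previous:
  Element 1: 1 shifts
  Element 2: 2 shifts
  Element 3: 3 shifts
  Element 4: 4 shifts
  Element 5: 5 shifts
  ...
  Element 808: 808 shifts
Total = 1 + 2 + ... + 808
= 809*(809-1)/2 = 326836


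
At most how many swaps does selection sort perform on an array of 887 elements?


Each of the 886 passes places one element in its final position.
Pass 1: swap minimum into position 0
Pass 2: swap minimum of remaining into position 1
...
Pass 886: last two elements, one swap
Maximum swaps = 887 - 1 = 886


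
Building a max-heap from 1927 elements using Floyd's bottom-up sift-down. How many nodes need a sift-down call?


In a heap of 1927 elements (0-indexed array):
  Last element index: 1926
  Parent of last element: floor((1926 - 1) / 2) = 962
  Internal nodes: indices 0 to 962
  Count = floor(1927/2) = 963


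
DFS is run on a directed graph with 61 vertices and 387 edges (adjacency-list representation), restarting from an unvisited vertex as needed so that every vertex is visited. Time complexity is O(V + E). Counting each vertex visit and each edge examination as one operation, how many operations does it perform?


A full DFS traversal processes each vertex exactly once (push/pop on stack).
Each directed edge is examined once.
V = 61, E = 387
V + E = 448


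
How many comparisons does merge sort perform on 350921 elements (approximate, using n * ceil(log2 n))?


Recursion depth: ceil(log2(350921)) = 19
Each recursion level merges n = 350921 elements
Total = 350921 * 19 = 6667499


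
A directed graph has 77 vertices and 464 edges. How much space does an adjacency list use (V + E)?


Adjacency list: one list head per vertex + one entry per edge
Vertex heads: 77
Edge entries: 464
Total = 77 + 464 = 541


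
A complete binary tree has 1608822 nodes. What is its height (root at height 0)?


In a complete binary tree, level k holds nodes 2^k .. 2^(k+1)-1 (1-indexed).
Height = floor(log2(n)) = floor(log2(1608822)) = 20
Check: 2^20 = 1048576 <= 1608822 < 2097152 = 2^21


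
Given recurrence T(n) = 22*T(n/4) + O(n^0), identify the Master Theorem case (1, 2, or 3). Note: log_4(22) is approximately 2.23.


Master Theorem parameters: a=22, b=4, c=0
log_b(a) = 2.23
Compare b^c with a: 4^0 = 1 < 22, so c < log_b(a).
Comparing c=0 vs log_b(a)=2.23:
0 < 2.23 => Case 1
Result: T(n) = O(n^(log_4 22)) ~ O(n^2.23)
Master Theorem case = 1


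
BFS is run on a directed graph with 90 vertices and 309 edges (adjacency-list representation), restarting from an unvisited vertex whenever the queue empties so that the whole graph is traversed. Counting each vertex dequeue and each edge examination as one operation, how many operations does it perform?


A full BFS traversal dequeues each vertex exactly once and examines each directed edge exactly once.
V = 90 (vertex processing cost)
E = 309 (edge examination cost)
Total operations proportional to V + E = 90 + 309 = 399


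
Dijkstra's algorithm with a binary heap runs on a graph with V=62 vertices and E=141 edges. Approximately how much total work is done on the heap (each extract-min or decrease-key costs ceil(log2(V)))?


Dijkstra with a binary heap: each vertex is extracted once, each edge may relax once.
Each heap operation costs O(log V).
V + E = 62 + 141 = 203
ceil(log2(62)) = 6 (since 2^5 = 32 < 62 <= 64 = 2^6)
Total heap work = (V+E) * ceil(log2(V)) = 203 * 6 = 1218


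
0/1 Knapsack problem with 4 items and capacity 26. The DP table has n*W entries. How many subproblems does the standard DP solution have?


The DP table is indexed by (item, capacity).
Rows: 4 items
Columns: 26 capacity values (1 to W)
Total subproblems = 4 * 26 = 104


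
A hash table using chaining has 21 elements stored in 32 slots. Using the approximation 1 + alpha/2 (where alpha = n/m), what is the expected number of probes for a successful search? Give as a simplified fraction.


Load factor alpha = n/m = 21/32
Expected probes = 1 + alpha/2 = 1 + 21/(2*32)
= 1 + 21/64
= 64/64 + 21/64
= 85/64


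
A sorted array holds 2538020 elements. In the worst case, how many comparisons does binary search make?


Halving sequence: 2538020 -> 1269010 -> 634505 -> 317252 -> 158626 -> 79313 -> 39656 -> 19828 -> 9914 -> 4957 -> 2478 -> 1239 -> 619 -> 309 -> 154 -> 77 -> 38 -> 19 -> 9 -> 4 -> 2 -> 1
Number of halvings = 21
Max comparisons = 21 + 1 = 22


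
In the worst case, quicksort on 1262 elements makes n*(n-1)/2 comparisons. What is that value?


Sum of comparisons per partition:
1261 + 1260 + ... + 1 + 0
= 1262 * (1262 - 1) / 2
= 1262 * 1261 / 2
= 795691


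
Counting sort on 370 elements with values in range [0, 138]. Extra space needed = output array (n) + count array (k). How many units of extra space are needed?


Output array size: 370 (to store sorted result)
Count array size: 139 (one slot per possible value, range 0 to 138)
Total extra space = 370 + 139 = 509


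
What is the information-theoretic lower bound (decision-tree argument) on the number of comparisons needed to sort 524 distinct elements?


A binary decision tree of height h has at most 2^h leaves and needs at least n! of them, so h >= ceil(log2(n!)).
524! is far too large to multiply out, so use Stirling's series:
  ln(n!) ~ n ln n - n + (1/2) ln(2 pi n) + 1/(12n)  (error below 1/(360 n^3), negligible here)
  ln(524) = 6.2614917
  n ln n = 524 * 6.2614917 = 3281.0217
  (1/2) ln(2 pi * 524) = (1/2) ln(3292.3891) = 4.0497
  1/(12*524) = 0.0002
  ln(524!) ~ 3281.0217 - 524 + 4.0497 + 0.0002 = 2761.0716
Convert to base 2: log2(524!) = 2761.0716 / ln 2 = 2761.0716 / 0.69314718 = 3983.3843
ceil(3983.3843) = 3984


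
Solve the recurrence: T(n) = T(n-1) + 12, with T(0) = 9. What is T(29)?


Unrolling the recurrence:
T(29) = T(28) + 12
       = T(27) + 12 + 12
       = T(26) + 12*3
       ...
       = T(0) + 12*29
       = 9 + 348 = 357


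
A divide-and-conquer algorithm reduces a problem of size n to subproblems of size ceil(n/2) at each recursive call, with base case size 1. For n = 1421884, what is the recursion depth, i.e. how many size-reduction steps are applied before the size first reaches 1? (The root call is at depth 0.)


Each step divides the size by 2 (rounding up); after k steps the size is ceil(n/2^k), which equals 1 exactly when 2^k >= n.
So the depth is the smallest k with 2^k >= 1421884, i.e. ceil(log_2(1421884)).
2^20 = 1048576 < 1421884 <= 2097152 = 2^21
Recursion depth = 21


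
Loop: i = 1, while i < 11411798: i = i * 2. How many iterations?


i multiplies by 2 each step:
i = 1 -> 2 -> 4 -> 8 -> 16 -> 32 -> 64 -> 128 -> 256 -> 512 -> 1024 -> 2048 -> 4096 -> 8192 -> 16384 -> 32768 -> 65536 -> 131072 -> 262144 -> 524288 -> 1048576 -> 2097152 -> 4194304 -> 8388608 -> 16777216 (stop)
Iterations = ceil(log_2(11411798)) = 24


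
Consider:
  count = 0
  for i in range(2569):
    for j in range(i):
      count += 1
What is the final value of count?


For each i, the inner loop runs i times:
  i=0: inner runs 0 times
  i=1: inner runs 1 time
  i=2: inner runs 2 times
  i=3: inner runs 3 times
  i=4: inner runs 4 times
  i=5: inner runs 5 times
  i=6: inner runs 6 times
  i=7: inner runs 7 times
  ...
Total = 0 + 1 + 2 + ... + 2568 = 2569*(2569-1)/2 = 3298596


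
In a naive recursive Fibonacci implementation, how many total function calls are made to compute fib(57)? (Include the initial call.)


Let C(m) = total calls to evaluate fib(m). Then C(0)=C(1)=1, and
C(m) = 1 + C(m-1) + C(m-2) for m >= 2.
Build the table (each entry = 1 + previous two):
  C(0) = 1
  C(1) = 1
  C(2) = 1 + 1 + 1 = 3
  C(3) = 1 + 3 + 1 = 5
  C(4) = 1 + 5 + 3 = 9
  C(5) = 1 + 9 + 5 = 15
  C(6) = 1 + 15 + 9 = 25
  C(7) = 1 + 25 + 15 = 41
  C(8) = 1 + 41 + 25 = 67
  C(9) = 1 + 67 + 41 = 109
  C(10) = 1 + 109 + 67 = 177
  C(11) = 1 + 177 + 109 = 287
  C(12) = 1 + 287 + 177 = 465
  C(13) = 1 + 465 + 287 = 753
  C(14) = 1 + 753 + 465 = 1219
  C(15) = 1 + 1219 + 753 = 1973
  C(16) = 1 + 1973 + 1219 = 3193
  C(17) = 1 + 3193 + 1973 = 5167
  C(18) = 1 + 5167 + 3193 = 8361
  C(19) = 1 + 8361 + 5167 = 13529
  C(20) = 1 + 13529 + 8361 = 21891
  C(21) = 1 + 21891 + 13529 = 35421
  C(22) = 1 + 35421 + 21891 = 57313
  C(23) = 1 + 57313 + 35421 = 92735
  C(24) = 1 + 92735 + 57313 = 150049
  C(25) = 1 + 150049 + 92735 = 242785
  C(26) = 1 + 242785 + 150049 = 392835
  C(27) = 1 + 392835 + 242785 = 635621
  C(28) = 1 + 635621 + 392835 = 1028457
  C(29) = 1 + 1028457 + 635621 = 1664079
  C(30) = 1 + 1664079 + 1028457 = 2692537
  C(31) = 1 + 2692537 + 1664079 = 4356617
  C(32) = 1 + 4356617 + 2692537 = 7049155
  C(33) = 1 + 7049155 + 4356617 = 11405773
  C(34) = 1 + 11405773 + 7049155 = 18454929
  C(35) = 1 + 18454929 + 11405773 = 29860703
  C(36) = 1 + 29860703 + 18454929 = 48315633
  C(37) = 1 + 48315633 + 29860703 = 78176337
  C(38) = 1 + 78176337 + 48315633 = 126491971
  C(39) = 1 + 126491971 + 78176337 = 204668309
  C(40) = 1 + 204668309 + 126491971 = 331160281
  C(41) = 1 + 331160281 + 204668309 = 535828591
  C(42) = 1 + 535828591 + 331160281 = 866988873
  C(43) = 1 + 866988873 + 535828591 = 1402817465
  C(44) = 1 + 1402817465 + 866988873 = 2269806339
  C(45) = 1 + 2269806339 + 1402817465 = 3672623805
  C(46) = 1 + 3672623805 + 2269806339 = 5942430145
  C(47) = 1 + 5942430145 + 3672623805 = 9615053951
  C(48) = 1 + 9615053951 + 5942430145 = 15557484097
  C(49) = 1 + 15557484097 + 9615053951 = 25172538049
  C(50) = 1 + 25172538049 + 15557484097 = 40730022147
  C(51) = 1 + 40730022147 + 25172538049 = 65902560197
  C(52) = 1 + 65902560197 + 40730022147 = 106632582345
  C(53) = 1 + 106632582345 + 65902560197 = 172535142543
  C(54) = 1 + 172535142543 + 106632582345 = 279167724889
  C(55) = 1 + 279167724889 + 172535142543 = 451702867433
  C(56) = 1 + 451702867433 + 279167724889 = 730870592323
  C(57) = 1 + 730870592323 + 451702867433 = 1182573459757
Total calls for fib(57) = 1182573459757


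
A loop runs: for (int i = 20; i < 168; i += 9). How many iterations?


Loop starts at i = 20, increments by 9, stops when i >= 168.
Number of iterations = ceil((168 - 20) / 9)
= ceil(148 / 9)
= 17


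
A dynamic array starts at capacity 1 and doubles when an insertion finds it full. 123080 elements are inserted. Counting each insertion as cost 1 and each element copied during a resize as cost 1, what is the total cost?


n = 123080
Insertion costs: 123080
Resizes copy 1, 2, 4, ... up to the largest power of 2 that is <= n-1 = 123079, i.e. 65536.
Copy costs = 1 + 2 + 4 + 8 + 16 + 32 + 64 + 128 + 256 + 512 + 1024 + 2048 + 4096 + 8192 + 16384 + 32768 + 65536 = 131071
Total = 123080 + 131071 = 254151


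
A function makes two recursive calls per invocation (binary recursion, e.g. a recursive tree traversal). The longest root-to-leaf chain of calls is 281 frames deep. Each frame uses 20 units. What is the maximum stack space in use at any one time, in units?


Binary recursion: the two calls run one after the other, so only one root-to-leaf chain of frames is on the stack at a time.
Maximum depth (longest chain) = 281 frames
Each frame = 20 units
Max stack space = 281 * 20 = 5620


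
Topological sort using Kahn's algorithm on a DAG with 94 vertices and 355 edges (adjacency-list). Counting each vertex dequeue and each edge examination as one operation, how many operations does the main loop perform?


Kahn's algorithm:
  1. Compute in-degrees: O(V + E)
  2. Process queue: each vertex dequeued once (O(V))
     each edge examined once (O(E))
Total = V + E = 94 + 355 = 449


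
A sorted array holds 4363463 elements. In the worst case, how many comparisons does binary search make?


Halving sequence: 4363463 -> 2181731 -> 1090865 -> 545432 -> 272716 -> 136358 -> 68179 -> 34089 -> 17044 -> 8522 -> 4261 -> 2130 -> 1065 -> 532 -> 266 -> 133 -> 66 -> 33 -> 16 -> 8 -> 4 -> 2 -> 1
Number of halvings = 22
Max comparisons = 22 + 1 = 23


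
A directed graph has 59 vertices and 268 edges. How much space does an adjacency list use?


Adjacency list: one list head per vertex + one entry per edge
Vertex heads: 59
Edge entries: 268
Total = 59 + 268 = 327


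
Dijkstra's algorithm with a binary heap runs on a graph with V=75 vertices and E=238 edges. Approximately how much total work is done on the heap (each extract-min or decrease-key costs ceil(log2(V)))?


Dijkstra with a binary heap: each vertex is extracted once, each edge may relax once.
Each heap operation costs O(log V).
V + E = 75 + 238 = 313
ceil(log2(75)) = 7 (since 2^6 = 64 < 75 <= 128 = 2^7)
Total heap work = (V+E) * ceil(log2(V)) = 313 * 7 = 2191


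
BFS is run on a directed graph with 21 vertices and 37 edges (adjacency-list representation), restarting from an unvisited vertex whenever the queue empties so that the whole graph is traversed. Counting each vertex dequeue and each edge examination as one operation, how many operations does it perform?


A full BFS traversal dequeues each vertex exactly once and examines each directed edge exactly once.
V = 21 (vertex processing cost)
E = 37 (edge examination cost)
Total operations proportional to V + E = 21 + 37 = 58


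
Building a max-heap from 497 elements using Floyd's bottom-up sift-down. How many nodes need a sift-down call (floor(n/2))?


In a heap of 497 elements (0-indexed array):
  Last element index: 496
  Parent of last element: floor((496 - 1) / 2) = 247
  Internal nodes: indices 0 to 247
  Count = floor(497/2) = 248


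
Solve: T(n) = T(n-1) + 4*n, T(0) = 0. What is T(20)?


Expanding the recurrence:
T(20) = T(19) + 4*20
       = T(18) + 4*19 + 4*20
       ...
       = T(0) + 4*(1 + 2 + ... + 20)
       = 0 + 4 * 20*21/2
       = 0 + 4 * 210
       = 0 + 840 = 840


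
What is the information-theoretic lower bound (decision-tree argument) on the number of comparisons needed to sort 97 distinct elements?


A binary decision tree of height h has at most 2^h leaves and needs at least n! of them, so h >= ceil(log2(n!)).
97! is far too large to multiply out, so use Stirling's series:
  ln(n!) ~ n ln n - n + (1/2) ln(2 pi n) + 1/(12n)  (error below 1/(360 n^3), negligible here)
  ln(97) = 4.5747110
  n ln n = 97 * 4.5747110 = 443.7470
  (1/2) ln(2 pi * 97) = (1/2) ln(609.4690) = 3.2063
  1/(12*97) = 0.0009
  ln(97!) ~ 443.7470 - 97 + 3.2063 + 0.0009 = 349.9542
Convert to base 2: log2(97!) = 349.9542 / ln 2 = 349.9542 / 0.69314718 = 504.8772
ceil(504.8772) = 505


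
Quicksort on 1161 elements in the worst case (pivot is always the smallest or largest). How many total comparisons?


In the worst case, each partition step picks the worst pivot:
  Partition 1: 1160 comparisons (n-1 elements to compare)
  Partition 2: 1159 comparisons
  Partition 3: 1158 comparisons
  Partition 4: 1157 comparisons
  Partition 5: 1156 comparisons
  ...
  Last partition: 0 comparisons
Total = (n-1) + (n-2) + ... + 1 + 0 = n*(n-1)/2
= 1161*1160/2 = 673380


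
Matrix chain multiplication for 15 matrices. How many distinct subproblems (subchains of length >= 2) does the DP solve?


Subproblems are indexed by (i, j) where i < j.
Number of such pairs = n*(n-1)/2
= 15 * 14 / 2
= 105


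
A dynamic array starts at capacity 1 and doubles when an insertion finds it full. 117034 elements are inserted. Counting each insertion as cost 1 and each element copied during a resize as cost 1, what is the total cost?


n = 117034
Insertion costs: 117034
Resizes copy 1, 2, 4, ... up to the largest power of 2 that is <= n-1 = 117033, i.e. 65536.
Copy costs = 1 + 2 + 4 + 8 + 16 + 32 + 64 + 128 + 256 + 512 + 1024 + 2048 + 4096 + 8192 + 16384 + 32768 + 65536 = 131071
Total = 117034 + 131071 = 248105


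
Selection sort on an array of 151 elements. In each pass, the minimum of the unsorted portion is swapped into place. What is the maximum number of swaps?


Selection sort performs one swap per pass:
  Pass 1: find min in positions 0 to 150, swap with position 0
  Pass 2: find min in positions 1 to 150, swap with position 1
  Pass 3: find min in positions 2 to 150, swap with position 2
  Pass 4: find min in positions 3 to 150, swap with position 3
  Pass 5: find min in positions 4 to 150, swap with position 4
  ... (145 more passes)
Total passes (and swaps) = n - 1 = 151 - 1 = 150


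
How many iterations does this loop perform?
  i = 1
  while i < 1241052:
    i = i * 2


The loop variable doubles each iteration:
i = 1 -> 2 -> 4 -> 8 -> 16 -> 32 -> 64 -> 128 -> 256 -> 512 -> 1024 -> 2048 -> 4096 -> 8192 -> 16384 -> 32768 -> 65536 -> 131072 -> 262144 -> 524288 -> 1048576 -> 2097152 (stop, 2097152 >= 1241052)
Number of doublings = ceil(log2(1241052)) = 21


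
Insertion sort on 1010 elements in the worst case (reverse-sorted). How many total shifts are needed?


In the worst case (reverse-sorted), each element shifts past all previous:
  Element 1: 1 shifts
  Element 2: 2 shifts
  Element 3: 3 shifts
  Element 4: 4 shifts
  Element 5: 5 shifts
  ...
  Element 1009: 1009 shifts
Total = 1 + 2 + ... + 1009
= 1010*(1010-1)/2 = 509545


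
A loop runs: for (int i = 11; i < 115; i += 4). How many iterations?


Loop starts at i = 11, increments by 4, stops when i >= 115.
Number of iterations = ceil((115 - 11) / 4)
= ceil(104 / 4)
= 26


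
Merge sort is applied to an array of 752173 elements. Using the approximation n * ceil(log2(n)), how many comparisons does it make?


Merge sort divides the array into halves recursively.
Number of levels = ceil(log2(752173)) = 20
At each level, approximately n = 752173 comparisons are needed for merging.
Total comparisons ~ n * ceil(log2(n)) = 752173 * 20 = 15043460


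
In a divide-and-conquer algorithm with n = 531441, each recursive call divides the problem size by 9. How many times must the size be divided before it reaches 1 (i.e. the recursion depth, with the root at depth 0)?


Number of divisions = log_9(531441)
Sizes: 531441 -> 59049 -> 6561 -> 729 -> 81 -> 9 -> 1 (6 divisions)
Recursion depth = 6


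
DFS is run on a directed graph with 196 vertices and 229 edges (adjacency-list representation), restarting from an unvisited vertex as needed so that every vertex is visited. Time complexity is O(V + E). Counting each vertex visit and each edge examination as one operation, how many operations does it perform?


A full DFS traversal processes each vertex exactly once (push/pop on stack).
Each directed edge is examined once.
V = 196, E = 229
V + E = 425


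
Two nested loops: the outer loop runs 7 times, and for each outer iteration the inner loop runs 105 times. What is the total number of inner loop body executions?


Outer loop: 7 iterations
Inner loop: 105 iterations per outer iteration
Total = 7 * 105 = 735


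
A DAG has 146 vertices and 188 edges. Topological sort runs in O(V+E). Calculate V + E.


V = 146 (vertex processing)
E = 188 (edge processing)
V + E = 146 + 188 = 334


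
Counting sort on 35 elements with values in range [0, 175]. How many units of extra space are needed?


Output array size: 35 (to store sorted result)
Count array size: 176 (one slot per possible value, range 0 to 175)
Total extra space = 35 + 176 = 211


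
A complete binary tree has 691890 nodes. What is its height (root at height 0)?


In a complete binary tree, level k holds nodes 2^k .. 2^(k+1)-1 (1-indexed).
Height = floor(log2(n)) = floor(log2(691890)) = 19
Check: 2^19 = 524288 <= 691890 < 1048576 = 2^20


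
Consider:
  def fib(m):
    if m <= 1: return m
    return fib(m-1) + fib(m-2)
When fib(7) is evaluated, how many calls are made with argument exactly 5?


Let N(m) = number of times fib(m) is called while evaluating fib(7).
N(7) = 1 (the initial call).
N(6) = 1 (only fib(7) calls it).
For 1 <= m <= 5: fib(m) is called by fib(m+1) and fib(m+2), so
  N(m) = N(m+1) + N(m+2).
fib(0) is called only by fib(2), so N(0) = N(2).
Walk down from m=7:
  N(7)=1, N(6)=1, N(5)=2
N(5) = 2


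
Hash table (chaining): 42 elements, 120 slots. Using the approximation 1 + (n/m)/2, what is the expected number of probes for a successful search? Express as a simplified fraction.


Computing expected probes:
alpha = 42/120
= 1 + alpha/2
= 1 + 42/(2*120)
= (2*120 + 42) / (2*120)
= 282/240 = 47/40


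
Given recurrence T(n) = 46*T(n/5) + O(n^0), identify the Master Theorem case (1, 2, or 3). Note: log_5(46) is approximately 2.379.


Master Theorem parameters: a=46, b=5, c=0
log_b(a) = 2.379
Compare b^c with a: 5^0 = 1 < 46, so c < log_b(a).
Comparing c=0 vs log_b(a)=2.379:
0 < 2.379 => Case 1
Result: T(n) = O(n^(log_5 46)) ~ O(n^2.379)
Master Theorem case = 1


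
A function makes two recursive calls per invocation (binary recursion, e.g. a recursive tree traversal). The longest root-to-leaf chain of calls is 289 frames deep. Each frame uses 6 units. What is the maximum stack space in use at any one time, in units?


Binary recursion: the two calls run one after the other, so only one root-to-leaf chain of frames is on the stack at a time.
Maximum depth (longest chain) = 289 frames
Each frame = 6 units
Max stack space = 289 * 6 = 1734


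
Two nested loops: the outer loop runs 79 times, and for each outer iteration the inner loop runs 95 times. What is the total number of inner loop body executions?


Outer loop: 79 iterations
Inner loop: 95 iterations per outer iteration
Total = 79 * 95 = 7505


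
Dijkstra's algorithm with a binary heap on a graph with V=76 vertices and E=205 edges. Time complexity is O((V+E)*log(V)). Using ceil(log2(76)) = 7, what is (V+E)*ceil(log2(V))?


Dijkstra with a binary heap: each vertex is extracted once, each edge may relax once.
Each heap operation costs O(log V).
V + E = 76 + 205 = 281
ceil(log2(76)) = 7 (since 2^6 = 64 < 76 <= 128 = 2^7)
Total heap work = (V+E) * ceil(log2(V)) = 281 * 7 = 1967


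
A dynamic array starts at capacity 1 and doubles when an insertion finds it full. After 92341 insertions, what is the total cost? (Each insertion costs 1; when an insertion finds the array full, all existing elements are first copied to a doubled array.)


Insertion cost: 92341 (one per element)
Resizes occur just before inserting elements 2, 3, 5, 9, ...
Elements copied at each resize: 1 + 2 + 4 + 8 + 16 + 32 + 64 + 128 + 256 + 512 + 1024 + 2048 + 4096 + 8192 + 16384 + 32768 + 65536
Sum of copies = 131071 (geometric series: 2^k - 1)
Total = 92341 + 131071 = 223412


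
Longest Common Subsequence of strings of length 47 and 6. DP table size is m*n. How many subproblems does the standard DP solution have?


DP table indexed by positions in both strings.
First string: 47 positions
Second string: 6 positions
Total = 47 * 6 = 282


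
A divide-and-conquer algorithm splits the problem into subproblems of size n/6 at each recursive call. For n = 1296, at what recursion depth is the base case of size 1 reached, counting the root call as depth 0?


At each depth, the problem size is divided by 6:
  Depth 0: problem size = 1296
  Depth 1: problem size = 216
  Depth 2: problem size = 36
  Depth 3: problem size = 6
  Depth 4: problem size = 1 (base case)
The base case is reached at depth log_6(1296) = 4 (the tree has 5 levels counting depth 0, but the depth asked for is 4).
Recursion depth = 4


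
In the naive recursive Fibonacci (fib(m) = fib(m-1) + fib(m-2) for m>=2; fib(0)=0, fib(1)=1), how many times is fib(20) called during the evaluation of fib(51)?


Let N(m) = number of times fib(m) is called while evaluating fib(51).
N(51) = 1 (the initial call).
N(50) = 1 (only fib(51) calls it).
For 1 <= m <= 49: fib(m) is called by fib(m+1) and fib(m+2), so
  N(m) = N(m+1) + N(m+2).
fib(0) is called only by fib(2), so N(0) = N(2).
Walk down from m=51:
  N(51)=1, N(50)=1, N(49)=2, N(48)=3, N(47)=5, N(46)=8, N(45)=13, N(44)=21, N(43)=34, N(42)=55, N(41)=89, N(40)=144, N(39)=233, N(38)=377, N(37)=610, N(36)=987, N(35)=1597, N(34)=2584, N(33)=4181, N(32)=6765, N(31)=10946, N(30)=17711, N(29)=28657, N(28)=46368, N(27)=75025, N(26)=121393, N(25)=196418, N(24)=317811, N(23)=514229, N(22)=832040, N(21)=1346269, N(20)=2178309
N(20) = 2178309


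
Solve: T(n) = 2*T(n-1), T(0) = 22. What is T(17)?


Unrolling:
T(17) = 2*T(16) = 2^2*T(15) = ... = 2^17*T(0)
= 2^17 * 22
= 131072 * 22 = 2883584


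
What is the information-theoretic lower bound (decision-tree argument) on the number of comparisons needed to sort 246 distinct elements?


A binary decision tree of height h has at most 2^h leaves and needs at least n! of them, so h >= ceil(log2(n!)).
246! is far too large to multiply out, so use Stirling's series:
  ln(n!) ~ n ln n - n + (1/2) ln(2 pi n) + 1/(12n)  (error below 1/(360 n^3), negligible here)
  ln(246) = 5.5053315
  n ln n = 246 * 5.5053315 = 1354.3115
  (1/2) ln(2 pi * 246) = (1/2) ln(1545.6636) = 3.6716
  1/(12*246) = 0.0003
  ln(246!) ~ 1354.3115 - 246 + 3.6716 + 0.0003 = 1111.9834
Convert to base 2: log2(246!) = 1111.9834 / ln 2 = 1111.9834 / 0.69314718 = 1604.2529
ceil(1604.2529) = 1605


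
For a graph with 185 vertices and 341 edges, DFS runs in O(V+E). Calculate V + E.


A full DFS traversal visits each vertex once and examines each edge once.
V = 185
E = 341
Sum = 185 + 341 = 526


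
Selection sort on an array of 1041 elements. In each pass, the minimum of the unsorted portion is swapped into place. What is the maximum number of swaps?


Selection sort performs one swap per pass:
  Pass 1: find min in positions 0 to 1040, swap with position 0
  Pass 2: find min in positions 1 to 1040, swap with position 1
  Pass 3: find min in positions 2 to 1040, swap with position 2
  Pass 4: find min in positions 3 to 1040, swap with position 3
  Pass 5: find min in positions 4 to 1040, swap with position 4
  ... (1035 more passes)
Total passes (and swaps) = n - 1 = 1041 - 1 = 1040


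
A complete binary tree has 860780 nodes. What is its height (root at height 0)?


In a complete binary tree, level k holds nodes 2^k .. 2^(k+1)-1 (1-indexed).
Height = floor(log2(n)) = floor(log2(860780)) = 19
Check: 2^19 = 524288 <= 860780 < 1048576 = 2^20


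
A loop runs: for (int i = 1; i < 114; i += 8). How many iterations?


Loop starts at i = 1, increments by 8, stops when i >= 114.
Number of iterations = ceil((114 - 1) / 8)
= ceil(113 / 8)
= 15


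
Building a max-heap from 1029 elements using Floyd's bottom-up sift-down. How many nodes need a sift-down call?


In a heap of 1029 elements (0-indexed array):
  Last element index: 1028
  Parent of last element: floor((1028 - 1) / 2) = 513
  Internal nodes: indices 0 to 513
  Count = floor(1029/2) = 514


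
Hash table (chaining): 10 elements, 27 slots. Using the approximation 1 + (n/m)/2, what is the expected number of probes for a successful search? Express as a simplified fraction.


Computing expected probes:
alpha = 10/27
= 1 + alpha/2
= 1 + 10/(2*27)
= (2*27 + 10) / (2*27)
= 64/54 = 32/27


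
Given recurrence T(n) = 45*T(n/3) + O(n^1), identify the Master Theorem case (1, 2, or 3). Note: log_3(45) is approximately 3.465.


Master Theorem parameters: a=45, b=3, c=1
log_b(a) = 3.465
Compare b^c with a: 3^1 = 3 < 45, so c < log_b(a).
Comparing c=1 vs log_b(a)=3.465:
1 < 3.465 => Case 1
Result: T(n) = O(n^(log_3 45)) ~ O(n^3.465)
Master Theorem case = 1


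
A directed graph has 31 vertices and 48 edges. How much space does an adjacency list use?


Adjacency list: one list head per vertex + one entry per edge
Vertex heads: 31
Edge entries: 48
Total = 31 + 48 = 79


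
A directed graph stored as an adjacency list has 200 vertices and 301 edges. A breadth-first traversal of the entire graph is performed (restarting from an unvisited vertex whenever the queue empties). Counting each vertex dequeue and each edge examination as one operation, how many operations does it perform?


A full BFS traversal dequeues each vertex once and examines each edge once.
Vertex visits: 200
Edge visits: 301
V + E = 200 + 301 = 501


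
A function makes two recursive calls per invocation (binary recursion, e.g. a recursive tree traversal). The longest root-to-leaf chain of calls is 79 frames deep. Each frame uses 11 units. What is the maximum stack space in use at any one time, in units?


Binary recursion: the two calls run one after the other, so only one root-to-leaf chain of frames is on the stack at a time.
Maximum depth (longest chain) = 79 frames
Each frame = 11 units
Max stack space = 79 * 11 = 869


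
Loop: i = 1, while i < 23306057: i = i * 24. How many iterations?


i multiplies by 24 each step:
i = 1 -> 24 -> 576 -> 13824 -> 331776 -> 7962624 -> 191102976 (stop)
Iterations = ceil(log_24(23306057)) = 6


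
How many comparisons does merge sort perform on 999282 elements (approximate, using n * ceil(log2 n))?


Recursion depth: ceil(log2(999282)) = 20
Each recursion level merges n = 999282 elements
Total = 999282 * 20 = 19985640


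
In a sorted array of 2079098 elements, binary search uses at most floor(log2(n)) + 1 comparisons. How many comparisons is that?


Halving sequence: 2079098 -> 1039549 -> 519774 -> 259887 -> 129943 -> 64971 -> 32485 -> 16242 -> 8121 -> 4060 -> 2030 -> 1015 -> 507 -> 253 -> 126 -> 63 -> 31 -> 15 -> 7 -> 3 -> 1
Number of halvings = 20
Max comparisons = 20 + 1 = 21


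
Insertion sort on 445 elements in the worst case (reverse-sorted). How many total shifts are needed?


In the worst case (reverse-sorted), each element shifts past all previous:
  Element 1: 1 shifts
  Element 2: 2 shifts
  Element 3: 3 shifts
  Element 4: 4 shifts
  Element 5: 5 shifts
  ...
  Element 444: 444 shifts
Total = 1 + 2 + ... + 444
= 445*(445-1)/2 = 98790


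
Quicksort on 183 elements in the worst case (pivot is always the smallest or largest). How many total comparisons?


In the worst case, each partition step picks the worst pivot:
  Partition 1: 182 comparisons (n-1 elements to compare)
  Partition 2: 181 comparisons
  Partition 3: 180 comparisons
  Partition 4: 179 comparisons
  Partition 5: 178 comparisons
  ...
  Last partition: 0 comparisons
Total = (n-1) + (n-2) + ... + 1 + 0 = n*(n-1)/2
= 183*182/2 = 16653


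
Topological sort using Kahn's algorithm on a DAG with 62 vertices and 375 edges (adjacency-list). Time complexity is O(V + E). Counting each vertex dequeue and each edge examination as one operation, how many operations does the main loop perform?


Kahn's algorithm:
  1. Compute in-degrees: O(V + E)
  2. Process queue: each vertex dequeued once (O(V))
     each edge examined once (O(E))
Total = V + E = 62 + 375 = 437


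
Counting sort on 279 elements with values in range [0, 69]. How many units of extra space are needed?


Output array size: 279 (to store sorted result)
Count array size: 70 (one slot per possible value, range 0 to 69)
Total extra space = 279 + 70 = 349


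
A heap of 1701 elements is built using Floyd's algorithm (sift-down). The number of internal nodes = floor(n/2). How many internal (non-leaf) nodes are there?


Leaf nodes occupy roughly half the array.
Sift-down is called for each internal node, starting from the last one.
Internal nodes = floor(n/2) = floor(1701/2) = 850


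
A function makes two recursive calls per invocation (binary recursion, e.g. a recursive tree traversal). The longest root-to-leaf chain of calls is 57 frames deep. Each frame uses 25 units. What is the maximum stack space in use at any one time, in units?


Binary recursion: the two calls run one after the other, so only one root-to-leaf chain of frames is on the stack at a time.
Maximum depth (longest chain) = 57 frames
Each frame = 25 units
Max stack space = 57 * 25 = 1425


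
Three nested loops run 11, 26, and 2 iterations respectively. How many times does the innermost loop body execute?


Loop 1 (outermost): 11 iterations
Loop 2 (middle): 26 iterations per outer
Loop 3 (innermost): 2 iterations per middle
Total = 11 * 26 * 2 = 572


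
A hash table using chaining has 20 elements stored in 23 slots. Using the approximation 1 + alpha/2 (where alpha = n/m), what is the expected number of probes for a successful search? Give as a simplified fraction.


Load factor alpha = n/m = 20/23
Expected probes = 1 + alpha/2 = 1 + 20/(2*23)
= 1 + 20/46
= 46/46 + 20/46
= 66/46
Simplify: 33/23


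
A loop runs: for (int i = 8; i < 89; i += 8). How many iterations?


Loop starts at i = 8, increments by 8, stops when i >= 89.
Number of iterations = ceil((89 - 8) / 8)
= ceil(81 / 8)
= 11


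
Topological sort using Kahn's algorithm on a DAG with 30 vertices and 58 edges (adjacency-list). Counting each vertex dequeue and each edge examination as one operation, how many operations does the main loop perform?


Kahn's algorithm:
  1. Compute in-degrees: O(V + E)
  2. Process queue: each vertex dequeued once (O(V))
     each edge examined once (O(E))
Total = V + E = 30 + 58 = 88


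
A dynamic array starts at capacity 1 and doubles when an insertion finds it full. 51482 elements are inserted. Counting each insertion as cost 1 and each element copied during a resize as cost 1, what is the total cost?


n = 51482
Insertion costs: 51482
Resizes copy 1, 2, 4, ... up to the largest power of 2 that is <= n-1 = 51481, i.e. 32768.
Copy costs = 1 + 2 + 4 + 8 + 16 + 32 + 64 + 128 + 256 + 512 + 1024 + 2048 + 4096 + 8192 + 16384 + 32768 = 65535
Total = 51482 + 65535 = 117017


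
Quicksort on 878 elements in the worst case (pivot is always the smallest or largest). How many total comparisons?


In the worst case, each partition step picks the worst pivot:
  Partition 1: 877 comparisons (n-1 elements to compare)
  Partition 2: 876 comparisons
  Partition 3: 875 comparisons
  Partition 4: 874 comparisons
  Partition 5: 873 comparisons
  ...
  Last partition: 0 comparisons
Total = (n-1) + (n-2) + ... + 1 + 0 = n*(n-1)/2
= 878*877/2 = 385003


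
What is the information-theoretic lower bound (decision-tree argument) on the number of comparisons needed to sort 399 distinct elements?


A binary decision tree of height h has at most 2^h leaves and needs at least n! of them, so h >= ceil(log2(n!)).
399! is far too large to multiply out, so use Stirling's series:
  ln(n!) ~ n ln n - n + (1/2) ln(2 pi n) + 1/(12n)  (error below 1/(360 n^3), negligible here)
  ln(399) = 5.9889614
  n ln n = 399 * 5.9889614 = 2389.5956
  (1/2) ln(2 pi * 399) = (1/2) ln(2506.9909) = 3.9134
  1/(12*399) = 0.0002
  ln(399!) ~ 2389.5956 - 399 + 3.9134 + 0.0002 = 1994.5092
Convert to base 2: log2(399!) = 1994.5092 / ln 2 = 1994.5092 / 0.69314718 = 2877.4685
ceil(2877.4685) = 2878


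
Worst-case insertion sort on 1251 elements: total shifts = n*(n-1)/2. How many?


Sum of shifts = 1 + 2 + 3 + ... + 1250
= 1251 * 1250 / 2
= 1563750 / 2
= 781875
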